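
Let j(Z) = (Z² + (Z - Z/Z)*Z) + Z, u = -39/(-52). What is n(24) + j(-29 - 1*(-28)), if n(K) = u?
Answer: 11/4 ≈ 2.7500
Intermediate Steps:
u = ¾ (u = -39*(-1/52) = ¾ ≈ 0.75000)
n(K) = ¾
j(Z) = Z + Z² + Z*(-1 + Z) (j(Z) = (Z² + (Z - 1*1)*Z) + Z = (Z² + (Z - 1)*Z) + Z = (Z² + (-1 + Z)*Z) + Z = (Z² + Z*(-1 + Z)) + Z = Z + Z² + Z*(-1 + Z))
n(24) + j(-29 - 1*(-28)) = ¾ + 2*(-29 - 1*(-28))² = ¾ + 2*(-29 + 28)² = ¾ + 2*(-1)² = ¾ + 2*1 = ¾ + 2 = 11/4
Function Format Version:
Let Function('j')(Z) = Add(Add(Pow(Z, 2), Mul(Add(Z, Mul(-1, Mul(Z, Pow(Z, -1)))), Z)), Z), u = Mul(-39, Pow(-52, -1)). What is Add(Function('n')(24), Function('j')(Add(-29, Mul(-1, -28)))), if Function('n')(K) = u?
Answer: Rational(11, 4) ≈ 2.7500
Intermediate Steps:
u = Rational(3, 4) (u = Mul(-39, Rational(-1, 52)) = Rational(3, 4) ≈ 0.75000)
Function('n')(K) = Rational(3, 4)
Function('j')(Z) = Add(Z, Pow(Z, 2), Mul(Z, Add(-1, Z))) (Function('j')(Z) = Add(Add(Pow(Z, 2), Mul(Add(Z, Mul(-1, 1)), Z)), Z) = Add(Add(Pow(Z, 2), Mul(Add(Z, -1), Z)), Z) = Add(Add(Pow(Z, 2), Mul(Add(-1, Z), Z)), Z) = Add(Add(Pow(Z, 2), Mul(Z, Add(-1, Z))), Z) = Add(Z, Pow(Z, 2), Mul(Z, Add(-1, Z))))
Add(Function('n')(24), Function('j')(Add(-29, Mul(-1, -28)))) = Add(Rational(3, 4), Mul(2, Pow(Add(-29, Mul(-1, -28)), 2))) = Add(Rational(3, 4), Mul(2, Pow(Add(-29, 28), 2))) = Add(Rational(3, 4), Mul(2, Pow(-1, 2))) = Add(Rational(3, 4), Mul(2, 1)) = Add(Rational(3, 4), 2) = Rational(11, 4)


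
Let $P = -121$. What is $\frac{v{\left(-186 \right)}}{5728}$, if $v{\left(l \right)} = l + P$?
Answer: $- \frac{307}{5728} \approx -0.053596$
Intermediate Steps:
$v{\left(l \right)} = -121 + l$ ($v{\left(l \right)} = l - 121 = -121 + l$)
$\frac{v{\left(-186 \right)}}{5728} = \frac{-121 - 186}{5728} = \left(-307\right) \frac{1}{5728} = - \frac{307}{5728}$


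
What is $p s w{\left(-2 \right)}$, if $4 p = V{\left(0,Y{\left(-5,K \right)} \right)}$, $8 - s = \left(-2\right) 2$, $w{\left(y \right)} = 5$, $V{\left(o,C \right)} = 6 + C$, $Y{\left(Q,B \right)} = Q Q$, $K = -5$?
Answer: $465$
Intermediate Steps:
$Y{\left(Q,B \right)} = Q^{2}$
$s = 12$ ($s = 8 - \left(-2\right) 2 = 8 - -4 = 8 + 4 = 12$)
$p = \frac{31}{4}$ ($p = \frac{6 + \left(-5\right)^{2}}{4} = \frac{6 + 25}{4} = \frac{1}{4} \cdot 31 = \frac{31}{4} \approx 7.75$)
$p s w{\left(-2 \right)} = \frac{31}{4} \cdot 12 \cdot 5 = 93 \cdot 5 = 465$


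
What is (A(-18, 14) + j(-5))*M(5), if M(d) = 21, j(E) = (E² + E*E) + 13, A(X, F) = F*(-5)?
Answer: -147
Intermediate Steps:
A(X, F) = -5*F
j(E) = 13 + 2*E² (j(E) = (E² + E²) + 13 = 2*E² + 13 = 13 + 2*E²)
(A(-18, 14) + j(-5))*M(5) = (-5*14 + (13 + 2*(-5)²))*21 = (-70 + (13 + 2*25))*21 = (-70 + (13 + 50))*21 = (-70 + 63)*21 = -7*21 = -147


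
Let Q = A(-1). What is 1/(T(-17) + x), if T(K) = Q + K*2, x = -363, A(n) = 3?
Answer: -1/394 ≈ -0.0025381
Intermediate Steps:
Q = 3
T(K) = 3 + 2*K (T(K) = 3 + K*2 = 3 + 2*K)
1/(T(-17) + x) = 1/((3 + 2*(-17)) - 363) = 1/((3 - 34) - 363) = 1/(-31 - 363) = 1/(-394) = -1/394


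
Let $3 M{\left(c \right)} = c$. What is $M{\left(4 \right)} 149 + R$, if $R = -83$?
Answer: $\frac{347}{3} \approx 115.67$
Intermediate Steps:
$M{\left(c \right)} = \frac{c}{3}$
$M{\left(4 \right)} 149 + R = \frac{1}{3} \cdot 4 \cdot 149 - 83 = \frac{4}{3} \cdot 149 - 83 = \frac{596}{3} - 83 = \frac{347}{3}$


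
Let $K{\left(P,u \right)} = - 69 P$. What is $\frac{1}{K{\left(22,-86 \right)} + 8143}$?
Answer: $\frac{1}{6625} \approx 0.00015094$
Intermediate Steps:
$\frac{1}{K{\left(22,-86 \right)} + 8143} = \frac{1}{\left(-69\right) 22 + 8143} = \frac{1}{-1518 + 8143} = \frac{1}{6625}$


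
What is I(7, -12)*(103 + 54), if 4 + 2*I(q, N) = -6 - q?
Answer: -2669/2 ≈ -1334.5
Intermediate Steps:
I(q, N) = -5 - q/2 (I(q, N) = -2 + (-6 - q)/2 = -2 + (-3 - q/2) = -5 - q/2)
I(7, -12)*(103 + 54) = (-5 - ½*7)*(103 + 54) = (-5 - 7/2)*157 = -17/2*157 = -2669/2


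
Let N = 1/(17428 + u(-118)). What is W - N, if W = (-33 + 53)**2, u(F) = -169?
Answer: 6903599/17259 ≈ 400.00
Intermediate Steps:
W = 400 (W = 20**2 = 400)
N = 1/17259 (N = 1/(17428 - 169) = 1/17259 ≈ 5.7941e-5)
W - N = 400 - 1*1/17259 = 400 - 1/17259 = 6903599/17259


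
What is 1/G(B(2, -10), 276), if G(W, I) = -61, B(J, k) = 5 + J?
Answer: -1/61 ≈ -0.016393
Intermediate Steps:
1/G(B(2, -10), 276) = 1/(-61) = -1/61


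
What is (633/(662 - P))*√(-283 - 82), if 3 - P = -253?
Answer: 633*I*√365/406 ≈ 29.787*I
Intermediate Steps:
P = 256 (P = 3 - 1*(-253) = 3 + 253 = 256)
(633/(662 - P))*√(-283 - 82) = (633/(662 - 1*256))*√(-283 - 82) = (633/(662 - 256))*√(-365) = (633/406)*(I*√365) = (633*(1/406))*(I*√365) = 633*(I*√365)/406 = 633*I*√365/406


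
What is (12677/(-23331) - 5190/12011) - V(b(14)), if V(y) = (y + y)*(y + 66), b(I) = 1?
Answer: -5403427033/40032663 ≈ -134.98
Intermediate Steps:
V(y) = 2*y*(66 + y) (V(y) = (2*y)*(66 + y) = 2*y*(66 + y))
(12677/(-23331) - 5190/12011) - V(b(14)) = (12677/(-23331) - 5190/12011) - 2*(66 + 1) = (12677*(-1/23331) - 5190*1/12011) - 2*67 = (-1811/3333 - 5190/12011) - 1*134 = -39050191/40032663 - 134 = -5403427033/40032663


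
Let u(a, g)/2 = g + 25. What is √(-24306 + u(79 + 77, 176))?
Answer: 12*I*√166 ≈ 154.61*I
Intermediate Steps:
u(a, g) = 50 + 2*g (u(a, g) = 2*(g + 25) = 2*(25 + g) = 50 + 2*g)
√(-24306 + u(79 + 77, 176)) = √(-24306 + (50 + 2*176)) = √(-24306 + (50 + 352)) = √(-24306 + 402) = √(-23904) = 12*I*√166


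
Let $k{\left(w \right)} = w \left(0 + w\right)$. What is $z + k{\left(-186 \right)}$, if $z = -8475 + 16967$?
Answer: $43088$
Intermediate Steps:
$k{\left(w \right)} = w^{2}$ ($k{\left(w \right)} = w w = w^{2}$)
$z = 8492$
$z + k{\left(-186 \right)} = 8492 + \left(-186\right)^{2} = 8492 + 34596 = 43088$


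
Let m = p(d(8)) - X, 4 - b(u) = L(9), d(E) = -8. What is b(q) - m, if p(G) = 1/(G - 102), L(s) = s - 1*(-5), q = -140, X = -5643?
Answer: -621829/110 ≈ -5653.0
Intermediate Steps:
L(s) = 5 + s (L(s) = s + 5 = 5 + s)
b(u) = -10 (b(u) = 4 - (5 + 9) = 4 - 1*14 = 4 - 14 = -10)
p(G) = 1/(-102 + G)
m = 620729/110 (m = 1/(-102 - 8) - 1*(-5643) = 1/(-110) + 5643 = -1/110 + 5643 = 620729/110 ≈ 5643.0)
b(q) - m = -10 - 1*620729/110 = -10 - 620729/110 = -621829/110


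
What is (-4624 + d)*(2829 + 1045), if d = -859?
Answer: -21241142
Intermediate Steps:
(-4624 + d)*(2829 + 1045) = (-4624 - 859)*(2829 + 1045) = -5483*3874 = -21241142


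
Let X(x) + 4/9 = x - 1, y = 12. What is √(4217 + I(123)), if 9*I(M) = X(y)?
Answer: 2*√85418/9 ≈ 64.948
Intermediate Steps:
X(x) = -13/9 + x (X(x) = -4/9 + (x - 1) = -4/9 + (-1 + x) = -13/9 + x)
I(M) = 95/81 (I(M) = (-13/9 + 12)/9 = (⅑)*(95/9) = 95/81)
√(4217 + I(123)) = √(4217 + 95/81) = √(341672/81) = 2*√85418/9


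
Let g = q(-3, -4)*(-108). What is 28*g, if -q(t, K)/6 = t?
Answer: -54432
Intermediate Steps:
q(t, K) = -6*t
g = -1944 (g = -6*(-3)*(-108) = 18*(-108) = -1944)
28*g = 28*(-1944) = -54432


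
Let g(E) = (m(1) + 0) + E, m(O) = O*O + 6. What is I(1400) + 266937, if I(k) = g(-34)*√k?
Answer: 266937 - 270*√14 ≈ 2.6593e+5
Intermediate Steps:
m(O) = 6 + O² (m(O) = O² + 6 = 6 + O²)
g(E) = 7 + E (g(E) = ((6 + 1²) + 0) + E = ((6 + 1) + 0) + E = (7 + 0) + E = 7 + E)
I(k) = -27*√k (I(k) = (7 - 34)*√k = -27*√k)
I(1400) + 266937 = -270*√14 + 266937 = 266937 - 270*√14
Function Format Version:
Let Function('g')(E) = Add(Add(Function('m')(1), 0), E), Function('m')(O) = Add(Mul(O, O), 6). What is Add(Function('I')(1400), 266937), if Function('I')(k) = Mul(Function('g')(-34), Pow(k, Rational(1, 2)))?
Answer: Add(266937, Mul(-270, Pow(14, Rational(1, 2)))) ≈ 2.6593e+5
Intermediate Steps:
Function('m')(O) = Add(6, Pow(O, 2)) (Function('m')(O) = Add(Pow(O, 2), 6) = Add(6, Pow(O, 2)))
Function('g')(E) = Add(7, E) (Function('g')(E) = Add(Add(Add(6, Pow(1, 2)), 0), E) = Add(Add(Add(6, 1), 0), E) = Add(Add(7, 0), E) = Add(7, E))
Function('I')(k) = Mul(-27, Pow(k, Rational(1, 2))) (Function('I')(k) = Mul(Add(7, -34), Pow(k, Rational(1, 2))) = Mul(-27, Pow(k, Rational(1, 2))))
Add(Function('I')(1400), 266937) = Add(Mul(-27, Pow(1400, Rational(1, 2))), 266937) = Add(Mul(-27, Mul(10, Pow(14, Rational(1, 2)))), 266937) = Add(Mul(-270, Pow(14, Rational(1, 2))), 266937) = Add(266937, Mul(-270, Pow(14, Rational(1, 2))))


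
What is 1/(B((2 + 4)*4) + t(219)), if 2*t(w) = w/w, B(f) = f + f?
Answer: 2/97 ≈ 0.020619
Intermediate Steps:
B(f) = 2*f
t(w) = 1/2 (t(w) = (w/w)/2 = (1/2)*1 = 1/2)
1/(B((2 + 4)*4) + t(219)) = 1/(2*((2 + 4)*4) + 1/2) = 1/(2*(6*4) + 1/2) = 1/(2*24 + 1/2) = 1/(48 + 1/2) = 1/(97/2) = 2/97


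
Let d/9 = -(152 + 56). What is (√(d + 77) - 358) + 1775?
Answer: 1417 + I*√1795 ≈ 1417.0 + 42.367*I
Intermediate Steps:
d = -1872 (d = 9*(-(152 + 56)) = 9*(-1*208) = 9*(-208) = -1872)
(√(d + 77) - 358) + 1775 = (√(-1872 + 77) - 358) + 1775 = (√(-1795) - 358) + 1775 = (I*√1795 - 358) + 1775 = (-358 + I*√1795) + 1775 = 1417 + I*√1795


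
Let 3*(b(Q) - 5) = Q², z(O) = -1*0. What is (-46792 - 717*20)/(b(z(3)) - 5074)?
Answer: 61132/5069 ≈ 12.060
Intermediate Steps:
z(O) = 0
b(Q) = 5 + Q²/3
(-46792 - 717*20)/(b(z(3)) - 5074) = (-46792 - 717*20)/((5 + (⅓)*0²) - 5074) = (-46792 - 14340)/((5 + (⅓)*0) - 5074) = -61132/((5 + 0) - 5074) = -61132/(5 - 5074) = -61132/(-5069) = -61132*(-1/5069) = 61132/5069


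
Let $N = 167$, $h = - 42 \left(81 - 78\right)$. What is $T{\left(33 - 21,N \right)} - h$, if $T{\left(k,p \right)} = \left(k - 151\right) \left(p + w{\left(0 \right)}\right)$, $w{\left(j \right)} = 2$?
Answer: $-23365$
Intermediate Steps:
$h = -126$ ($h = \left(-42\right) 3 = -126$)
$T{\left(k,p \right)} = \left(-151 + k\right) \left(2 + p\right)$ ($T{\left(k,p \right)} = \left(k - 151\right) \left(p + 2\right) = \left(-151 + k\right) \left(2 + p\right)$)
$T{\left(33 - 21,N \right)} - h = \left(-302 - 25217 + 2 \left(33 - 21\right) + \left(33 - 21\right) 167\right) - -126 = \left(-302 - 25217 + 2 \left(33 - 21\right) + \left(33 - 21\right) 167\right) + 126 = \left(-302 - 25217 + 2 \cdot 12 + 12 \cdot 167\right) + 126 = \left(-302 - 25217 + 24 + 2004\right) + 126 = -23491 + 126 = -23365$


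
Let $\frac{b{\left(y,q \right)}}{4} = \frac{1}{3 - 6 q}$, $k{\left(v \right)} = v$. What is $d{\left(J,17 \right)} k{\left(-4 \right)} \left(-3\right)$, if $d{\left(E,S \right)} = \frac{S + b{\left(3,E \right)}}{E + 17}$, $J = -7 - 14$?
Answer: $- \frac{2197}{43} \approx -51.093$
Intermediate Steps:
$J = -21$ ($J = -7 - 14 = -21$)
$b{\left(y,q \right)} = \frac{4}{3 - 6 q}$
$d{\left(E,S \right)} = \frac{S - \frac{4}{-3 + 6 E}}{17 + E}$ ($d{\left(E,S \right)} = \frac{S - \frac{4}{-3 + 6 E}}{E + 17} = \frac{S - \frac{4}{-3 + 6 E}}{17 + E}$)
$d{\left(J,17 \right)} k{\left(-4 \right)} \left(-3\right) = \frac{- \frac{4}{3} + 17 \left(-1 + 2 \left(-21\right)\right)}{\left(-1 + 2 \left(-21\right)\right) \left(17 - 21\right)} \left(\left(-4\right) \left(-3\right)\right) = \frac{- \frac{4}{3} + 17 \left(-1 - 42\right)}{\left(-1 - 42\right) \left(-4\right)} 12 = \frac{1}{-43} \left(- \frac{1}{4}\right) \left(- \frac{4}{3} + 17 \left(-43\right)\right) 12 = \left(- \frac{1}{43}\right) \left(- \frac{1}{4}\right) \left(- \frac{4}{3} - 731\right) 12 = \left(- \frac{1}{43}\right) \left(- \frac{1}{4}\right) \left(- \frac{2197}{3}\right) 12 = \left(- \frac{2197}{516}\right) 12 = - \frac{2197}{43}$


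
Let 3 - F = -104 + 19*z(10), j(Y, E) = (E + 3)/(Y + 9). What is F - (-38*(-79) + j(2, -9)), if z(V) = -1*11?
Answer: -29540/11 ≈ -2685.5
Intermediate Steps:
j(Y, E) = (3 + E)/(9 + Y)
z(V) = -11
F = 316 (F = 3 - (-104 + 19*(-11)) = 3 - (-104 - 209) = 3 - 1*(-313) = 3 + 313 = 316)
F - (-38*(-79) + j(2, -9)) = 316 - (-38*(-79) + (3 - 9)/(9 + 2)) = 316 - (3002 - 6/11) = 316 - 1*33016/11 = 316 - 33016/11 = -29540/11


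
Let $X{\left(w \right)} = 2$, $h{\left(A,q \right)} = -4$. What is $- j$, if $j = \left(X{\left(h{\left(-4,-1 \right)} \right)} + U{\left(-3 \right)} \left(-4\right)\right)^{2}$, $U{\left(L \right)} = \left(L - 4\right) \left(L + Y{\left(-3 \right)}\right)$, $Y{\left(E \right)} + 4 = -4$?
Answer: $-93636$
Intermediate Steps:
$Y{\left(E \right)} = -8$ ($Y{\left(E \right)} = -4 - 4 = -8$)
$U{\left(L \right)} = \left(-8 + L\right) \left(-4 + L\right)$ ($U{\left(L \right)} = \left(L - 4\right) \left(L - 8\right) = \left(-4 + L\right) \left(-8 + L\right) = \left(-8 + L\right) \left(-4 + L\right)$)
$j = 93636$ ($j = \left(2 + \left(32 + \left(-3\right)^{2} - -36\right) \left(-4\right)\right)^{2} = \left(2 + \left(32 + 9 + 36\right) \left(-4\right)\right)^{2} = \left(2 + 77 \left(-4\right)\right)^{2} = \left(2 - 308\right)^{2} = \left(-306\right)^{2} = 93636$)
$- j = \left(-1\right) 93636 = -93636$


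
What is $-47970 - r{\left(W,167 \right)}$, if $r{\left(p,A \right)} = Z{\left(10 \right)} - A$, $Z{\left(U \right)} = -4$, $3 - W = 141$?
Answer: $-47799$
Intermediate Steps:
$W = -138$ ($W = 3 - 141 = -138$)
$r{\left(p,A \right)} = -4 - A$
$-47970 - r{\left(W,167 \right)} = -47970 - \left(-4 - 167\right) = -47970 - -171 = -47970 + 171 = -47799$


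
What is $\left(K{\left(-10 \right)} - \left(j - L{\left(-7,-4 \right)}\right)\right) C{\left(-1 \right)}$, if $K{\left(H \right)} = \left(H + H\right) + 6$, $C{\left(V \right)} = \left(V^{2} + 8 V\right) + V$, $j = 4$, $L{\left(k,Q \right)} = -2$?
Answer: $160$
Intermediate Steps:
$C{\left(V \right)} = V^{2} + 9 V$
$K{\left(H \right)} = 6 + 2 H$ ($K{\left(H \right)} = 2 H + 6 = 6 + 2 H$)
$\left(K{\left(-10 \right)} - \left(j - L{\left(-7,-4 \right)}\right)\right) C{\left(-1 \right)} = \left(\left(6 + 2 \left(-10\right)\right) - 6\right) \left(- (9 - 1)\right) = \left(\left(6 - 20\right) - 6\right) \left(\left(-1\right) 8\right) = \left(-14 - 6\right) \left(-8\right) = \left(-20\right) \left(-8\right) = 160$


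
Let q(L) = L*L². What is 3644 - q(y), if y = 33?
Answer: -32293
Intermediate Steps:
q(L) = L³
3644 - q(y) = 3644 - 1*33³ = 3644 - 1*35937 = 3644 - 35937 = -32293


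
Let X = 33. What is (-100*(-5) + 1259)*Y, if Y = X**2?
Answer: 1915551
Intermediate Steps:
Y = 1089 (Y = 33**2 = 1089)
(-100*(-5) + 1259)*Y = (-100*(-5) + 1259)*1089 = (500 + 1259)*1089 = 1759*1089 = 1915551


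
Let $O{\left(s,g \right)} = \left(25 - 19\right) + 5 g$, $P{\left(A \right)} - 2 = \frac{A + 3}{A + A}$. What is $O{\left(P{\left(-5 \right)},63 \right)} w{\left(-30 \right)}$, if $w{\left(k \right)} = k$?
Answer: $-9630$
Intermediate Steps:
$P{\left(A \right)} = 2 + \frac{3 + A}{2 A}$ ($P{\left(A \right)} = 2 + \frac{A + 3}{A + A} = 2 + \frac{3 + A}{2 A}$)
$O{\left(s,g \right)} = 6 + 5 g$
$O{\left(P{\left(-5 \right)},63 \right)} w{\left(-30 \right)} = \left(6 + 5 \cdot 63\right) \left(-30\right) = \left(6 + 315\right) \left(-30\right) = 321 \left(-30\right) = -9630$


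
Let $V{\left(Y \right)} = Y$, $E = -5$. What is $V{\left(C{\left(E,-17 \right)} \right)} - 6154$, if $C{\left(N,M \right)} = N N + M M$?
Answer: $-5840$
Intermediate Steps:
$C{\left(N,M \right)} = M^{2} + N^{2}$ ($C{\left(N,M \right)} = N^{2} + M^{2} = M^{2} + N^{2}$)
$V{\left(C{\left(E,-17 \right)} \right)} - 6154 = \left(\left(-17\right)^{2} + \left(-5\right)^{2}\right) - 6154 = \left(289 + 25\right) - 6154 = 314 - 6154 = -5840$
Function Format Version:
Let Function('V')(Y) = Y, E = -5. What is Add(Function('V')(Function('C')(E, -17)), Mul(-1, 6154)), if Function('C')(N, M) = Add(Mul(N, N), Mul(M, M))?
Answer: -5840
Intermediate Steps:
Function('C')(N, M) = Add(Pow(M, 2), Pow(N, 2)) (Function('C')(N, M) = Add(Pow(N, 2), Pow(M, 2)) = Add(Pow(M, 2), Pow(N, 2)))
Add(Function('V')(Function('C')(E, -17)), Mul(-1, 6154)) = Add(Add(Pow(-17, 2), Pow(-5, 2)), Mul(-1, 6154)) = Add(Add(289, 25), -6154) = Add(314, -6154) = -5840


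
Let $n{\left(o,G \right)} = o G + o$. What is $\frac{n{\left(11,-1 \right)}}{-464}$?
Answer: $0$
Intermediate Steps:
$n{\left(o,G \right)} = o + G o$ ($n{\left(o,G \right)} = G o + o = o + G o$)
$\frac{n{\left(11,-1 \right)}}{-464} = \frac{11 \left(1 - 1\right)}{-464} = 11 \cdot 0 \left(- \frac{1}{464}\right) = 0 \left(- \frac{1}{464}\right) = 0$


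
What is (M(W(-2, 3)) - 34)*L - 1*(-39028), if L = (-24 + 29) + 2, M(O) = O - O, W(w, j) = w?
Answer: 38790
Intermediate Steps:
M(O) = 0
L = 7 (L = 5 + 2 = 7)
(M(W(-2, 3)) - 34)*L - 1*(-39028) = (0 - 34)*7 - 1*(-39028) = -34*7 + 39028 = -238 + 39028 = 38790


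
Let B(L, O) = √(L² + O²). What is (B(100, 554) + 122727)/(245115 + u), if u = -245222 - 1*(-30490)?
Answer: 122727/30383 + 2*√79229/30383 ≈ 4.0579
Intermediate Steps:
u = -214732 (u = -245222 + 30490 = -214732)
(B(100, 554) + 122727)/(245115 + u) = (√(100² + 554²) + 122727)/(245115 - 214732) = (√(10000 + 306916) + 122727)/30383 = (√316916 + 122727)*(1/30383) = (2*√79229 + 122727)*(1/30383) = (122727 + 2*√79229)*(1/30383) = 122727/30383 + 2*√79229/30383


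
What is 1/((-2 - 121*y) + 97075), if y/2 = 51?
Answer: 1/84731 ≈ 1.1802e-5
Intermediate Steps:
y = 102 (y = 2*51 = 102)
1/((-2 - 121*y) + 97075) = 1/((-2 - 121*102) + 97075) = 1/((-2 - 12342) + 97075) = 1/(-12344 + 97075) = 1/84731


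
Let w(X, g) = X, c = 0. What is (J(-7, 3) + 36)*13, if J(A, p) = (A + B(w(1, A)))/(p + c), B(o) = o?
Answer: 442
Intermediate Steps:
J(A, p) = (1 + A)/p (J(A, p) = (A + 1)/(p + 0) = (1 + A)/p)
(J(-7, 3) + 36)*13 = ((1 - 7)/3 + 36)*13 = ((1/3)*(-6) + 36)*13 = (-2 + 36)*13 = 34*13 = 442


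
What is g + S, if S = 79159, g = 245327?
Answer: 324486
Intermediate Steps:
g + S = 245327 + 79159 = 324486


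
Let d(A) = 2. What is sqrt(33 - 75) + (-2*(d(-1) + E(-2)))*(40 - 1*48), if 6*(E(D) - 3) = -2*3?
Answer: 64 + I*sqrt(42) ≈ 64.0 + 6.4807*I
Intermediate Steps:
E(D) = 2 (E(D) = 3 + (-2*3)/6 = 3 + (1/6)*(-6) = 3 - 1 = 2)
sqrt(33 - 75) + (-2*(d(-1) + E(-2)))*(40 - 1*48) = sqrt(33 - 75) + (-2*(2 + 2))*(40 - 1*48) = sqrt(-42) + (-2*4)*(40 - 48) = I*sqrt(42) - 8*(-8) = I*sqrt(42) + 64 = 64 + I*sqrt(42)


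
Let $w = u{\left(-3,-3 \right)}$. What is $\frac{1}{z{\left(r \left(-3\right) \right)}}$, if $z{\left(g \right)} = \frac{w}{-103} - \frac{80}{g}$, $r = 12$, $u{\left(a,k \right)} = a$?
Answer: $\frac{927}{2087} \approx 0.44418$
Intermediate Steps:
$w = -3$
$z{\left(g \right)} = \frac{3}{103} - \frac{80}{g}$ ($z{\left(g \right)} = - \frac{3}{-103} - \frac{80}{g} = \left(-3\right) \left(- \frac{1}{103}\right) - \frac{80}{g} = \frac{3}{103} - \frac{80}{g}$)
$\frac{1}{z{\left(r \left(-3\right) \right)}} = \frac{1}{\frac{3}{103} - \frac{80}{12 \left(-3\right)}} = \frac{1}{\frac{3}{103} - \frac{80}{-36}} = \frac{1}{\frac{3}{103} - - \frac{20}{9}} = \frac{1}{\frac{3}{103} + \frac{20}{9}} = \frac{1}{\frac{2087}{927}} = \frac{927}{2087}$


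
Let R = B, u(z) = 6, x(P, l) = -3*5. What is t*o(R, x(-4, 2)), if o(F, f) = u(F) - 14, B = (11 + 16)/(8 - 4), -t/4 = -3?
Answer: -96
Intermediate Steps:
x(P, l) = -15
t = 12 (t = -4*(-3) = 12)
B = 27/4 ≈ 6.7500
R = 27/4 ≈ 6.7500
o(F, f) = -8 (o(F, f) = 6 - 14 = -8)
t*o(R, x(-4, 2)) = 12*(-8) = -96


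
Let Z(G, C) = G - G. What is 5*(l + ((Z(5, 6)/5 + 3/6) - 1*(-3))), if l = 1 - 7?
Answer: -25/2 ≈ -12.500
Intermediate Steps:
Z(G, C) = 0
l = -6
5*(l + ((Z(5, 6)/5 + 3/6) - 1*(-3))) = 5*(-6 + ((0/5 + 3/6) - 1*(-3))) = 5*(-6 + ((0*(⅕) + 3*(⅙)) + 3)) = 5*(-6 + ((0 + ½) + 3)) = 5*(-6 + (½ + 3)) = 5*(-6 + 7/2) = 5*(-5/2) = -25/2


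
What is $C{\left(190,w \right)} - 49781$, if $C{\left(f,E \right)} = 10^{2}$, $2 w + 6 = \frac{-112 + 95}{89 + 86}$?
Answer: $-49681$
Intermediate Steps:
$w = - \frac{1067}{350}$ ($w = -3 + \frac{\left(-112 + 95\right) \frac{1}{89 + 86}}{2} = -3 + \frac{\left(-17\right) \frac{1}{175}}{2} = -3 + \frac{1}{2} \left(- \frac{17}{175}\right) = -3 - \frac{17}{350} = - \frac{1067}{350} \approx -3.0486$)
$C{\left(f,E \right)} = 100$
$C{\left(190,w \right)} - 49781 = 100 - 49781 = -49681$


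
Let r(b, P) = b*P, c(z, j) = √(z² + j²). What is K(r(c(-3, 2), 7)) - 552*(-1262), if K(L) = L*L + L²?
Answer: 697898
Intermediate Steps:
c(z, j) = √(j² + z²)
r(b, P) = P*b
K(L) = 2*L² (K(L) = L² + L² = 2*L²)
K(r(c(-3, 2), 7)) - 552*(-1262) = 2*(7*√(2² + (-3)²))² - 552*(-1262) = 2*(7*√(4 + 9))² + 696624 = 2*(7*√13)² + 696624 = 2*637 + 696624 = 1274 + 696624 = 697898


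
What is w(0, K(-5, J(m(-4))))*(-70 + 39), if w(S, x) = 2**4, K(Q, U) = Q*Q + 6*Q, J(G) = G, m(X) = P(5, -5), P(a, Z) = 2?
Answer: -496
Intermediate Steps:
m(X) = 2
K(Q, U) = Q**2 + 6*Q
w(S, x) = 16
w(0, K(-5, J(m(-4))))*(-70 + 39) = 16*(-70 + 39) = 16*(-31) = -496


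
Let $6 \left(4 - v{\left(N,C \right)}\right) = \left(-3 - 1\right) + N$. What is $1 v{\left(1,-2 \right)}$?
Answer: $\frac{9}{2} \approx 4.5$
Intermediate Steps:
$v{\left(N,C \right)} = \frac{14}{3} - \frac{N}{6}$ ($v{\left(N,C \right)} = 4 - \frac{\left(-3 - 1\right) + N}{6} = 4 - \frac{-4 + N}{6} = 4 - \left(- \frac{2}{3} + \frac{N}{6}\right) = \frac{14}{3} - \frac{N}{6}$)
$1 v{\left(1,-2 \right)} = 1 \left(\frac{14}{3} - \frac{1}{6}\right) = 1 \cdot \frac{9}{2} = \frac{9}{2}$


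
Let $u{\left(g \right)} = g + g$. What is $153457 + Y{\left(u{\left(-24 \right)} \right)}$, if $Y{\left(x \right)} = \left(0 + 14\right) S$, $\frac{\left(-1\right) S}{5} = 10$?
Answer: $152757$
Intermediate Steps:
$S = -50$ ($S = \left(-5\right) 10 = -50$)
$u{\left(g \right)} = 2 g$
$Y{\left(x \right)} = -700$ ($Y{\left(x \right)} = \left(0 + 14\right) \left(-50\right) = 14 \left(-50\right) = -700$)
$153457 + Y{\left(u{\left(-24 \right)} \right)} = 153457 - 700 = 152757$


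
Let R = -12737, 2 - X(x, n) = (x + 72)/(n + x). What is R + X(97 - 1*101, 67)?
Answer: -802373/63 ≈ -12736.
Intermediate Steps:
X(x, n) = 2 - (72 + x)/(n + x) (X(x, n) = 2 - (x + 72)/(n + x) = 2 - (72 + x)/(n + x))
R + X(97 - 1*101, 67) = -12737 + (-72 + (97 - 1*101) + 2*67)/(67 + (97 - 1*101)) = -12737 + (-72 + (97 - 101) + 134)/(67 + (97 - 101)) = -12737 + (-72 - 4 + 134)/(67 - 4) = -12737 + 58/63 = -802373/63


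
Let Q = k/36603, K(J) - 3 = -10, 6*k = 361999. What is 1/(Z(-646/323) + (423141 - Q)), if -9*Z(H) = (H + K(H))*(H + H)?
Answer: 219618/92928139667 ≈ 2.3633e-6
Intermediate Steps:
k = 361999/6 (k = (⅙)*361999 = 361999/6 ≈ 60333.)
K(J) = -7 (K(J) = 3 - 10 = -7)
Q = 361999/219618 (Q = (361999/6)/36603 = (361999/6)*(1/36603) = 361999/219618 ≈ 1.6483)
Z(H) = -2*H*(-7 + H)/9 (Z(H) = -(H - 7)*(H + H)/9 = -(-7 + H)*2*H/9 = -2*H*(-7 + H)/9)
1/(Z(-646/323) + (423141 - Q)) = 1/(2*(-646/323)*(7 - (-646)/323)/9 + (423141 - 1*361999/219618)) = 1/(2*(-646*1/323)*(7 - (-646)/323)/9 + (423141 - 361999/219618)) = 1/((2/9)*(-2)*(7 - 1*(-2)) + 92929018139/219618) = 1/((2/9)*(-2)*(7 + 2) + 92929018139/219618) = 1/((2/9)*(-2)*9 + 92929018139/219618) = 1/(-4 + 92929018139/219618) = 1/(92928139667/219618) = 219618/92928139667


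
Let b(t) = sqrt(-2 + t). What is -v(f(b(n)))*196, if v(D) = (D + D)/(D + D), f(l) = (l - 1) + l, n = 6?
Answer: -196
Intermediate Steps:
f(l) = -1 + 2*l (f(l) = (-1 + l) + l = -1 + 2*l)
v(D) = 1 (v(D) = (2*D)/((2*D)) = (2*D)*(1/(2*D)) = 1)
-v(f(b(n)))*196 = -196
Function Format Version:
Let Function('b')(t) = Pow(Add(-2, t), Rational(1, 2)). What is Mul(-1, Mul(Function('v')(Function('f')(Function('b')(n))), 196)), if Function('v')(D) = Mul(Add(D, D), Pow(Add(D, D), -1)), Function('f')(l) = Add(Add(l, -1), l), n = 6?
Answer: -196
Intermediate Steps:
Function('f')(l) = Add(-1, Mul(2, l)) (Function('f')(l) = Add(Add(-1, l), l) = Add(-1, Mul(2, l)))
Function('v')(D) = 1 (Function('v')(D) = Mul(Mul(2, D), Pow(Mul(2, D), -1)) = Mul(Mul(2, D), Mul(Rational(1, 2), Pow(D, -1))) = 1)
Mul(-1, Mul(Function('v')(Function('f')(Function('b')(n))), 196)) = Mul(-1, Mul(1, 196)) = Mul(-1, 196) = -196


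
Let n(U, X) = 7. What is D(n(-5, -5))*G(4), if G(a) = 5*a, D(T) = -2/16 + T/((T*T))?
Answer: 5/14 ≈ 0.35714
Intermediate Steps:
D(T) = -⅛ + 1/T (D(T) = -2*1/16 + T/(T²) = -⅛ + T/T² = -⅛ + 1/T)
D(n(-5, -5))*G(4) = ((⅛)*(8 - 1*7)/7)*(5*4) = ((⅛)*(⅐)*(8 - 7))*20 = ((⅛)*(⅐)*1)*20 = (1/56)*20 = 5/14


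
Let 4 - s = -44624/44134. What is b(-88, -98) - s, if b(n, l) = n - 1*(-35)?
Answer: -1280131/22067 ≈ -58.011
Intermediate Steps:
b(n, l) = 35 + n (b(n, l) = n + 35 = 35 + n)
s = 110580/22067 (s = 4 - (-44624)/44134 = 4 - 1*(-22312/22067) = 4 + 22312/22067 = 110580/22067 ≈ 5.0111)
b(-88, -98) - s = (35 - 88) - 1*110580/22067 = -53 - 110580/22067 = -1280131/22067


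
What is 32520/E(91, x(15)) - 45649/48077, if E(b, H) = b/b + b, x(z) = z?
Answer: 389816083/1105771 ≈ 352.53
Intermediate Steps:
E(b, H) = 1 + b
32520/E(91, x(15)) - 45649/48077 = 32520/(1 + 91) - 45649/48077 = 32520/92 - 45649*1/48077 = 32520*(1/92) - 45649/48077 = 8130/23 - 45649/48077 = 389816083/1105771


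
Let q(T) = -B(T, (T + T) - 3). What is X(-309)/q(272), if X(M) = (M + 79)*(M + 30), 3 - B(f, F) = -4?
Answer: -64170/7 ≈ -9167.1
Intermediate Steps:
B(f, F) = 7 (B(f, F) = 3 - 1*(-4) = 3 + 4 = 7)
q(T) = -7 (q(T) = -1*7 = -7)
X(M) = (30 + M)*(79 + M) (X(M) = (79 + M)*(30 + M) = (30 + M)*(79 + M))
X(-309)/q(272) = (2370 + (-309)² + 109*(-309))/(-7) = (2370 + 95481 - 33681)*(-⅐) = 64170*(-⅐) = -64170/7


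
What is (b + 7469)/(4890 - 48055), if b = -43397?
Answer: 35928/43165 ≈ 0.83234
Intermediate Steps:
(b + 7469)/(4890 - 48055) = (-43397 + 7469)/(4890 - 48055) = -35928/(-43165) = -35928*(-1/43165) = 35928/43165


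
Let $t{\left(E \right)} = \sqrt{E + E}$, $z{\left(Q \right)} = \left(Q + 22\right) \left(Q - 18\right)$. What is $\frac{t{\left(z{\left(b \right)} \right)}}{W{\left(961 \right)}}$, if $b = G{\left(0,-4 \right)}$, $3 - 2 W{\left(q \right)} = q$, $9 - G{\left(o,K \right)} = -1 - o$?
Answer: $- \frac{16 i \sqrt{2}}{479} \approx - 0.047239 i$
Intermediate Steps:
$G{\left(o,K \right)} = 10 + o$ ($G{\left(o,K \right)} = 9 - \left(-1 - o\right) = 9 + \left(1 + o\right) = 10 + o$)
$W{\left(q \right)} = \frac{3}{2} - \frac{q}{2}$
$b = 10$ ($b = 10 + 0 = 10$)
$z{\left(Q \right)} = \left(-18 + Q\right) \left(22 + Q\right)$ ($z{\left(Q \right)} = \left(22 + Q\right) \left(Q - 18\right) = \left(22 + Q\right) \left(-18 + Q\right) = \left(-18 + Q\right) \left(22 + Q\right)$)
$t{\left(E \right)} = \sqrt{2} \sqrt{E}$ ($t{\left(E \right)} = \sqrt{2 E} = \sqrt{2} \sqrt{E}$)
$\frac{t{\left(z{\left(b \right)} \right)}}{W{\left(961 \right)}} = \frac{\sqrt{2} \sqrt{-396 + 10^{2} + 4 \cdot 10}}{\frac{3}{2} - \frac{961}{2}} = \frac{\sqrt{2} \sqrt{-396 + 100 + 40}}{\frac{3}{2} - \frac{961}{2}} = \frac{\sqrt{2} \sqrt{-256}}{-479} = \sqrt{2} \cdot 16 i \left(- \frac{1}{479}\right) = 16 i \sqrt{2} \left(- \frac{1}{479}\right) = - \frac{16 i \sqrt{2}}{479}$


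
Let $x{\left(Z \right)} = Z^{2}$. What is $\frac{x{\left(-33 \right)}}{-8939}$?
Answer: $- \frac{1089}{8939} \approx -0.12183$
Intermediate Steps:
$\frac{x{\left(-33 \right)}}{-8939} = \frac{\left(-33\right)^{2}}{-8939} = 1089 \left(- \frac{1}{8939}\right) = - \frac{1089}{8939}$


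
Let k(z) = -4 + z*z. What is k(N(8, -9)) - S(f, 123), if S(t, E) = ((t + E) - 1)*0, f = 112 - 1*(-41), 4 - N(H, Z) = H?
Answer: 12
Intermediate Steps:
N(H, Z) = 4 - H
k(z) = -4 + z²
f = 153 (f = 112 + 41 = 153)
S(t, E) = 0 (S(t, E) = ((E + t) - 1)*0 = (-1 + E + t)*0 = 0)
k(N(8, -9)) - S(f, 123) = (-4 + (4 - 1*8)²) - 1*0 = (-4 + (4 - 8)²) + 0 = (-4 + (-4)²) + 0 = (-4 + 16) + 0 = 12 + 0 = 12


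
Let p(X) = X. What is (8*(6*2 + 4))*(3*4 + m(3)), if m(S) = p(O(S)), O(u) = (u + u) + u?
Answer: 2688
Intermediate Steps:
O(u) = 3*u (O(u) = 2*u + u = 3*u)
m(S) = 3*S
(8*(6*2 + 4))*(3*4 + m(3)) = (8*(6*2 + 4))*(3*4 + 3*3) = (8*(12 + 4))*(12 + 9) = (8*16)*21 = 128*21 = 2688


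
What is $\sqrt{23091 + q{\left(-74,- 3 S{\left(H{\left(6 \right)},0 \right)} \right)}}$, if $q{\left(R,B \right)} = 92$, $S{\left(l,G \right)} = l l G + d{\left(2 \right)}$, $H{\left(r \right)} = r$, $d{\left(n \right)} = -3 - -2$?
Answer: $\sqrt{23183} \approx 152.26$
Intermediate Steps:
$d{\left(n \right)} = -1$ ($d{\left(n \right)} = -3 + 2 = -1$)
$S{\left(l,G \right)} = -1 + G l^{2}$ ($S{\left(l,G \right)} = l l G - 1 = l^{2} G - 1 = G l^{2} - 1 = -1 + G l^{2}$)
$\sqrt{23091 + q{\left(-74,- 3 S{\left(H{\left(6 \right)},0 \right)} \right)}} = \sqrt{23091 + 92} = \sqrt{23183}$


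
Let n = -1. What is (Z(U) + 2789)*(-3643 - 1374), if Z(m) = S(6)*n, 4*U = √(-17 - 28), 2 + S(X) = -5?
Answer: -14027532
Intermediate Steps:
S(X) = -7 (S(X) = -2 - 5 = -7)
U = 3*I*√5/4 (U = √(-17 - 28)/4 = √(-45)/4 = (3*I*√5)/4 = 3*I*√5/4 ≈ 1.6771*I)
Z(m) = 7 (Z(m) = -7*(-1) = 7)
(Z(U) + 2789)*(-3643 - 1374) = (7 + 2789)*(-3643 - 1374) = 2796*(-5017) = -14027532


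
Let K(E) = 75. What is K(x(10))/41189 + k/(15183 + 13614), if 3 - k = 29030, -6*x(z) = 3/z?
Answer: -1193433328/1186119633 ≈ -1.0062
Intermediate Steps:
x(z) = -1/(2*z)
k = -29027 (k = 3 - 1*29030 = 3 - 29030 = -29027)
K(x(10))/41189 + k/(15183 + 13614) = 75/41189 - 29027/(15183 + 13614) = 75*(1/41189) - 29027/28797 = 75/41189 - 29027*1/28797 = 75/41189 - 29027/28797 = -1193433328/1186119633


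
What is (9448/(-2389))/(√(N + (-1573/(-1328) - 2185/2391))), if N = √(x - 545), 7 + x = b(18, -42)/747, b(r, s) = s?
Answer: -37792*√198453/(2389*√(859363 + 12752*I*√34228038)) ≈ -0.58021 + 0.57357*I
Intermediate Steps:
x = -1757/249 (x = -7 - 42/747 = -7 - 42*1/747 = -7 - 14/249 = -1757/249 ≈ -7.0562)
N = I*√34228038/249 (N = √(-1757/249 - 545) = √(-137462/249) = I*√34228038/249 ≈ 23.496*I)
(9448/(-2389))/(√(N + (-1573/(-1328) - 2185/2391))) = (9448/(-2389))/(√(I*√34228038/249 + (-1573/(-1328) - 2185/2391))) = (9448*(-1/2389))/(√(I*√34228038/249 + (-1573*(-1/1328) - 2185*1/2391))) = -9448/(2389*√(I*√34228038/249 + (1573/1328 - 2185/2391))) = -9448/(2389*√(I*√34228038/249 + 859363/3175248)) = -9448/(2389*√(859363/3175248 + I*√34228038/249))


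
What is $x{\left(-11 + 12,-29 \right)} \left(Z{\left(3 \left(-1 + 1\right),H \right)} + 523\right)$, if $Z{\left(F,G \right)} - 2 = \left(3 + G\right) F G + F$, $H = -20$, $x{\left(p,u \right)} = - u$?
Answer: $15225$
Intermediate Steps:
$Z{\left(F,G \right)} = 2 + F + F G \left(3 + G\right)$ ($Z{\left(F,G \right)} = 2 + \left(\left(3 + G\right) F G + F\right) = 2 + \left(F \left(3 + G\right) G + F\right) = 2 + \left(F G \left(3 + G\right) + F\right) = 2 + \left(F + F G \left(3 + G\right)\right) = 2 + F + F G \left(3 + G\right)$)
$x{\left(-11 + 12,-29 \right)} \left(Z{\left(3 \left(-1 + 1\right),H \right)} + 523\right) = \left(-1\right) \left(-29\right) \left(\left(2 + 3 \left(-1 + 1\right) + 3 \left(-1 + 1\right) \left(-20\right)^{2} + 3 \cdot 3 \left(-1 + 1\right) \left(-20\right)\right) + 523\right) = 29 \left(\left(2 + 3 \cdot 0 + 3 \cdot 0 \cdot 400 + 3 \cdot 3 \cdot 0 \left(-20\right)\right) + 523\right) = 29 \left(\left(2 + 0 + 0 \cdot 400 + 3 \cdot 0 \left(-20\right)\right) + 523\right) = 29 \left(\left(2 + 0 + 0 + 0\right) + 523\right) = 29 \left(2 + 523\right) = 29 \cdot 525 = 15225$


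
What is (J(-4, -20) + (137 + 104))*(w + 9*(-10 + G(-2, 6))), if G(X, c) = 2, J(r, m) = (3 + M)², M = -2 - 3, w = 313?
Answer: 59045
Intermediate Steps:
M = -5
J(r, m) = 4 (J(r, m) = (3 - 5)² = (-2)² = 4)
(J(-4, -20) + (137 + 104))*(w + 9*(-10 + G(-2, 6))) = (4 + (137 + 104))*(313 + 9*(-10 + 2)) = (4 + 241)*(313 + 9*(-8)) = 245*(313 - 72) = 245*241 = 59045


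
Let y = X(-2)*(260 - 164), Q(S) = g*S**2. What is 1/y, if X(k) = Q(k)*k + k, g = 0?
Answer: -1/192 ≈ -0.0052083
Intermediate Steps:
Q(S) = 0 (Q(S) = 0*S**2 = 0)
X(k) = k (X(k) = 0*k + k = 0 + k = k)
y = -192 (y = -2*(260 - 164) = -2*96 = -192)
1/y = 1/(-192) = -1/192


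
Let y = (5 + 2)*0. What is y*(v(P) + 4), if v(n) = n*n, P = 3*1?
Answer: 0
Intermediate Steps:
P = 3
v(n) = n²
y = 0 (y = 7*0 = 0)
y*(v(P) + 4) = 0*(3² + 4) = 0*(9 + 4) = 0*13 = 0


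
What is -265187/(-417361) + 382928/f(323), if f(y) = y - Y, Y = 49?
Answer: 79945937123/57178457 ≈ 1398.2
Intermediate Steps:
f(y) = -49 + y (f(y) = y - 1*49 = y - 49 = -49 + y)
-265187/(-417361) + 382928/f(323) = -265187/(-417361) + 382928/(-49 + 323) = -265187*(-1/417361) + 382928/274 = 265187/417361 + 382928*(1/274) = 265187/417361 + 191464/137 = 79945937123/57178457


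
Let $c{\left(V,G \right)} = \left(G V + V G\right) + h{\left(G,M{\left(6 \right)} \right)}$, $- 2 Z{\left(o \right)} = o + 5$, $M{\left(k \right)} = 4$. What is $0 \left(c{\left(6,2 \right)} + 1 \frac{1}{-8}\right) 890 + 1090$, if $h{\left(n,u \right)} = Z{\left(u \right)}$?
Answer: $1090$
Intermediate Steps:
$Z{\left(o \right)} = - \frac{5}{2} - \frac{o}{2}$ ($Z{\left(o \right)} = - \frac{o + 5}{2} = - \frac{5 + o}{2} = - \frac{5}{2} - \frac{o}{2}$)
$h{\left(n,u \right)} = - \frac{5}{2} - \frac{u}{2}$
$c{\left(V,G \right)} = - \frac{9}{2} + 2 G V$ ($c{\left(V,G \right)} = \left(G V + V G\right) - \frac{9}{2} = \left(G V + G V\right) - \frac{9}{2} = 2 G V - \frac{9}{2} = - \frac{9}{2} + 2 G V$)
$0 \left(c{\left(6,2 \right)} + 1 \frac{1}{-8}\right) 890 + 1090 = 0 \left(\left(- \frac{9}{2} + 2 \cdot 2 \cdot 6\right) + 1 \frac{1}{-8}\right) 890 + 1090 = 0 \left(\left(- \frac{9}{2} + 24\right) + 1 \left(- \frac{1}{8}\right)\right) 890 + 1090 = 0 \left(\frac{39}{2} - \frac{1}{8}\right) 890 + 1090 = 0 \cdot \frac{155}{8} \cdot 890 + 1090 = 0 \cdot 890 + 1090 = 0 + 1090 = 1090$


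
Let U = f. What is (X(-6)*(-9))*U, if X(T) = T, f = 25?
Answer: 1350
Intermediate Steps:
U = 25
(X(-6)*(-9))*U = -6*(-9)*25 = 54*25 = 1350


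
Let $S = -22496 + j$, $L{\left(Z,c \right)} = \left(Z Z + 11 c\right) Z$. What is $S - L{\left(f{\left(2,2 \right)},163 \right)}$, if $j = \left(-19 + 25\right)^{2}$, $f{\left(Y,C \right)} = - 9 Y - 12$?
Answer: $58330$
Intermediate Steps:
$f{\left(Y,C \right)} = -12 - 9 Y$
$L{\left(Z,c \right)} = Z \left(Z^{2} + 11 c\right)$ ($L{\left(Z,c \right)} = \left(Z^{2} + 11 c\right) Z = Z \left(Z^{2} + 11 c\right)$)
$j = 36$ ($j = 6^{2} = 36$)
$S = -22460$ ($S = -22496 + 36 = -22460$)
$S - L{\left(f{\left(2,2 \right)},163 \right)} = -22460 - \left(-12 - 18\right) \left(\left(-12 - 18\right)^{2} + 11 \cdot 163\right) = -22460 - \left(-12 - 18\right) \left(\left(-12 - 18\right)^{2} + 1793\right) = -22460 - - 30 \left(\left(-30\right)^{2} + 1793\right) = -22460 - - 30 \left(900 + 1793\right) = -22460 - \left(-30\right) 2693 = -22460 - -80790 = -22460 + 80790 = 58330$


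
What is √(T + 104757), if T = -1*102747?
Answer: √2010 ≈ 44.833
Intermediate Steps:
T = -102747
√(T + 104757) = √(-102747 + 104757) = √2010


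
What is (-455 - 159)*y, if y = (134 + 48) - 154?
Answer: -17192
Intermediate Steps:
y = 28 (y = 182 - 154 = 28)
(-455 - 159)*y = (-455 - 159)*28 = -614*28 = -17192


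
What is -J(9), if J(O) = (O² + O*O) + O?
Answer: -171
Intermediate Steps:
J(O) = O + 2*O² (J(O) = (O² + O²) + O = 2*O² + O = O + 2*O²)
-J(9) = -9*(1 + 2*9) = -9*(1 + 18) = -9*19 = -1*171 = -171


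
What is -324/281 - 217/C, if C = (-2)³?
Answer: 58385/2248 ≈ 25.972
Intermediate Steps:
C = -8
-324/281 - 217/C = -324/281 - 217/(-8) = -324*1/281 - 217*(-⅛) = -324/281 + 217/8 = 58385/2248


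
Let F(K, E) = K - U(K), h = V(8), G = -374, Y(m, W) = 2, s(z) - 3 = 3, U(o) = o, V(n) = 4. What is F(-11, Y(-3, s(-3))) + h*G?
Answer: -1496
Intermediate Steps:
s(z) = 6 (s(z) = 3 + 3 = 6)
h = 4
F(K, E) = 0 (F(K, E) = K - K = 0)
F(-11, Y(-3, s(-3))) + h*G = 0 + 4*(-374) = 0 - 1496 = -1496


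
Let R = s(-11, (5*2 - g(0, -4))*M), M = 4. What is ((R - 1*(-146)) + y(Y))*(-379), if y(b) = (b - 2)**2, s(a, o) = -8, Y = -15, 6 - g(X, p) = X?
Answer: -161833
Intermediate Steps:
g(X, p) = 6 - X
R = -8
y(b) = (-2 + b)**2
((R - 1*(-146)) + y(Y))*(-379) = ((-8 - 1*(-146)) + (-2 - 15)**2)*(-379) = ((-8 + 146) + (-17)**2)*(-379) = (138 + 289)*(-379) = 427*(-379) = -161833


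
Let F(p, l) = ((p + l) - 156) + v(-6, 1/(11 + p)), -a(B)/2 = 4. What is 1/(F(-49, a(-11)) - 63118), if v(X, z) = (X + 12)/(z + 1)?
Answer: -37/2343019 ≈ -1.5792e-5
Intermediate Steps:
a(B) = -8 (a(B) = -2*4 = -8)
v(X, z) = (12 + X)/(1 + z)
F(p, l) = -156 + l + p + 6/(1 + 1/(11 + p)) (F(p, l) = ((p + l) - 156) + (12 - 6)/(1 + 1/(11 + p)) = ((l + p) - 156) + 6/(1 + 1/(11 + p)) = (-156 + l + p) + 6/(1 + 1/(11 + p)) = -156 + l + p + 6/(1 + 1/(11 + p)))
1/(F(-49, a(-11)) - 63118) = 1/((66 + 6*(-49) + (12 - 49)*(-156 - 8 - 49))/(12 - 49) - 63118) = 1/((66 - 294 - 37*(-213))/(-37) - 63118) = 1/(-(66 - 294 + 7881)/37 - 63118) = 1/(-1/37*7653 - 63118) = 1/(-7653/37 - 63118) = 1/(-2343019/37) = -37/2343019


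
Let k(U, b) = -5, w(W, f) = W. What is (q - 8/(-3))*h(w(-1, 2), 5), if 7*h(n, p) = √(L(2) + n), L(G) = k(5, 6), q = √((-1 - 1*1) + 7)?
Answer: I*√6*(8 + 3*√5)/21 ≈ 1.7156*I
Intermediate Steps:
q = √5 (q = √((-1 - 1) + 7) = √(-2 + 7) = √5 ≈ 2.2361)
L(G) = -5
h(n, p) = √(-5 + n)/7
(q - 8/(-3))*h(w(-1, 2), 5) = (√5 - 8/(-3))*(√(-5 - 1)/7) = (√5 - 8*(-⅓))*(√(-6)/7) = (√5 + 8/3)*((I*√6)/7) = (8/3 + √5)*(I*√6/7) = I*√6*(8/3 + √5)/7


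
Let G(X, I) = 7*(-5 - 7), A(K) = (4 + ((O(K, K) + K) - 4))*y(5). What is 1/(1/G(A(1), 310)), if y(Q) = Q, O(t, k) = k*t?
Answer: -84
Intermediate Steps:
A(K) = 5*K + 5*K² (A(K) = (4 + ((K*K + K) - 4))*5 = (4 + ((K² + K) - 4))*5 = (4 + ((K + K²) - 4))*5 = (4 + (-4 + K + K²))*5 = (K + K²)*5 = 5*K + 5*K²)
G(X, I) = -84 (G(X, I) = 7*(-12) = -84)
1/(1/G(A(1), 310)) = 1/(1/(-84)) = 1/(-1/84) = -84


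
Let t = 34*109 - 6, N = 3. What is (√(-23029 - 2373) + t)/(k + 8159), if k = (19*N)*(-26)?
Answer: 3700/6677 + I*√25402/6677 ≈ 0.55414 + 0.02387*I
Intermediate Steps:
t = 3700 (t = 3706 - 6 = 3700)
k = -1482 (k = (19*3)*(-26) = 57*(-26) = -1482)
(√(-23029 - 2373) + t)/(k + 8159) = (√(-23029 - 2373) + 3700)/(-1482 + 8159) = (√(-25402) + 3700)/6677 = (I*√25402 + 3700)*(1/6677) = (3700 + I*√25402)*(1/6677) = 3700/6677 + I*√25402/6677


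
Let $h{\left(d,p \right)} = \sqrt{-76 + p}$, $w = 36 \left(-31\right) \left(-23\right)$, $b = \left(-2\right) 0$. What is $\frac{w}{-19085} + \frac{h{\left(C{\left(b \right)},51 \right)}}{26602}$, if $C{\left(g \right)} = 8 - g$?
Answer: $- \frac{25668}{19085} + \frac{5 i}{26602} \approx -1.3449 + 0.00018796 i$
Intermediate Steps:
$b = 0$
$w = 25668$ ($w = \left(-1116\right) \left(-23\right) = 25668$)
$\frac{w}{-19085} + \frac{h{\left(C{\left(b \right)},51 \right)}}{26602} = \frac{25668}{-19085} + \frac{\sqrt{-76 + 51}}{26602} = 25668 \left(- \frac{1}{19085}\right) + \sqrt{-25} \cdot \frac{1}{26602} = - \frac{25668}{19085} + 5 i \frac{1}{26602} = - \frac{25668}{19085} + \frac{5 i}{26602}$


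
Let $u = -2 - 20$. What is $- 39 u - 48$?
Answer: $810$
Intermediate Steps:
$u = -22$ ($u = -2 - 20 = -22$)
$- 39 u - 48 = \left(-39\right) \left(-22\right) - 48 = 858 - 48 = 810$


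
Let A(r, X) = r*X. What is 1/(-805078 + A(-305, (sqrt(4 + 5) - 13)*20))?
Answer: -1/744078 ≈ -1.3439e-6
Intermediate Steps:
A(r, X) = X*r
1/(-805078 + A(-305, (sqrt(4 + 5) - 13)*20)) = 1/(-805078 + ((sqrt(4 + 5) - 13)*20)*(-305)) = 1/(-805078 + ((sqrt(9) - 13)*20)*(-305)) = 1/(-805078 + ((3 - 13)*20)*(-305)) = 1/(-805078 - 10*20*(-305)) = 1/(-805078 - 200*(-305)) = 1/(-805078 + 61000) = 1/(-744078) = -1/744078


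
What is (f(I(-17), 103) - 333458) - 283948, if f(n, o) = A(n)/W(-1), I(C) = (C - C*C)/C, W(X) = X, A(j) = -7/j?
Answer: -11113301/18 ≈ -6.1741e+5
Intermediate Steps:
I(C) = (C - C²)/C
f(n, o) = 7/n (f(n, o) = -7/n/(-1) = -7/n*(-1) = 7/n)
(f(I(-17), 103) - 333458) - 283948 = (7/(1 - 1*(-17)) - 333458) - 283948 = (7/(1 + 17) - 333458) - 283948 = (7/18 - 333458) - 283948 = -6002237/18 - 283948 = -11113301/18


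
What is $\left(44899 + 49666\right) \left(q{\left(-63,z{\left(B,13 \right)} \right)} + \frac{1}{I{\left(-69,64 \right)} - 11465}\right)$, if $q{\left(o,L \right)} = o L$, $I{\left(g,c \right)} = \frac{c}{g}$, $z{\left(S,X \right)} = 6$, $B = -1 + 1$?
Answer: $- \frac{28280078484915}{791149} \approx -3.5746 \cdot 10^{7}$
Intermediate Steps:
$B = 0$
$q{\left(o,L \right)} = L o$
$\left(44899 + 49666\right) \left(q{\left(-63,z{\left(B,13 \right)} \right)} + \frac{1}{I{\left(-69,64 \right)} - 11465}\right) = \left(44899 + 49666\right) \left(6 \left(-63\right) + \frac{1}{\frac{64}{-69} - 11465}\right) = 94565 \left(-378 + \frac{1}{64 \left(- \frac{1}{69}\right) - 11465}\right) = 94565 \left(-378 + \frac{1}{- \frac{64}{69} - 11465}\right) = 94565 \left(-378 + \frac{1}{- \frac{791149}{69}}\right) = 94565 \left(-378 - \frac{69}{791149}\right) = 94565 \left(- \frac{299054391}{791149}\right) = - \frac{28280078484915}{791149}$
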